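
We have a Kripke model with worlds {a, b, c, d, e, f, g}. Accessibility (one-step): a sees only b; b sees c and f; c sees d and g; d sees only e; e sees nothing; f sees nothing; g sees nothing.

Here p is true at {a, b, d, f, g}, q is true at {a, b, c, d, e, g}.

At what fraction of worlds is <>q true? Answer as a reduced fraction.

a: successors {b}; q there: b:T. ✓
b: successors {c, f}; q there: c:T, f:F. ✓
c: successors {d, g}; q there: d:T, g:T. ✓
d: successors {e}; q there: e:T. ✓
e: no successors, so <>q fails. ✗
f: no successors, so <>q fails. ✗
g: no successors, so <>q fails. ✗
That's 4 of 7 worlds, so 4/7.

4/7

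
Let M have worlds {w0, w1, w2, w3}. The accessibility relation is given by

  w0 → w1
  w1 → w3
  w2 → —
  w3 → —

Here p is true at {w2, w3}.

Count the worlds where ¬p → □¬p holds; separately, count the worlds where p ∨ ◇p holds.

3 and 3

For ¬p → □¬p:
w0: ¬p is T, □¬p is T. ✓
w1: ¬p is T, □¬p is F. ✗
w2: ¬p is F, □¬p is T. ✓
w3: ¬p is F, □¬p is T. ✓
— 3 worlds.
For p ∨ ◇p:
w0: p is F, ◇p is F. ✗
w1: p is F, ◇p is T. ✓
w2: p is T, ◇p is F. ✓
w3: p is T, ◇p is F. ✓
— 3 worlds.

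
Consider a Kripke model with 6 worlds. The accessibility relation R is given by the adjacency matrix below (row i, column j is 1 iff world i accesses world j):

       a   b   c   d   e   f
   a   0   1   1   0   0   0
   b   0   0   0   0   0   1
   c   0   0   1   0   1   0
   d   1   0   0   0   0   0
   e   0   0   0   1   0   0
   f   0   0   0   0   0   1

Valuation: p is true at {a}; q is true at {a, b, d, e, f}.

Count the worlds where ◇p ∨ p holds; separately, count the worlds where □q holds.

2 and 4

For ◇p ∨ p:
a: ◇p is F, p is T. ✓
b: ◇p is F, p is F. ✗
c: ◇p is F, p is F. ✗
d: ◇p is T, p is F. ✓
e: ◇p is F, p is F. ✗
f: ◇p is F, p is F. ✗
— 2 worlds.
For □q:
a: successors {b, c}; q there: b:T, c:F. ✗
b: successors {f}; q there: f:T. ✓
c: successors {c, e}; q there: c:F, e:T. ✗
d: successors {a}; q there: a:T. ✓
e: successors {d}; q there: d:T. ✓
f: successors {f}; q there: f:T. ✓
— 4 worlds.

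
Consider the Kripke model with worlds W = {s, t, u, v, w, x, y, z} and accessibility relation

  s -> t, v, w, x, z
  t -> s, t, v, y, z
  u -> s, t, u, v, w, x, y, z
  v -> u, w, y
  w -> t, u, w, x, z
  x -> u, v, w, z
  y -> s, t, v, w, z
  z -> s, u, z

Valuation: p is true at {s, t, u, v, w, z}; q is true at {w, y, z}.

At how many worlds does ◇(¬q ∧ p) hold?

8

s: successors {t, v, w, x, z}; ¬q ∧ p there: t:T, v:T, w:F, x:F, z:F. ✓
t: successors {s, t, v, y, z}; ¬q ∧ p there: s:T, t:T, v:T, y:F, z:F. ✓
u: successors {s, t, u, v, w, x, y, z}; ¬q ∧ p there: s:T, t:T, u:T, v:T, w:F, x:F, y:F, z:F. ✓
v: successors {u, w, y}; ¬q ∧ p there: u:T, w:F, y:F. ✓
w: successors {t, u, w, x, z}; ¬q ∧ p there: t:T, u:T, w:F, x:F, z:F. ✓
x: successors {u, v, w, z}; ¬q ∧ p there: u:T, v:T, w:F, z:F. ✓
y: successors {s, t, v, w, z}; ¬q ∧ p there: s:T, t:T, v:T, w:F, z:F. ✓
z: successors {s, u, z}; ¬q ∧ p there: s:T, u:T, z:F. ✓
Satisfying worlds: {s, t, u, v, w, x, y, z}.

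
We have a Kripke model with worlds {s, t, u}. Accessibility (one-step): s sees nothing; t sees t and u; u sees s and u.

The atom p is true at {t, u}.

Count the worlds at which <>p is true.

s: no successors, so <>p fails. ✗
t: successors {t, u}; p there: t:T, u:T. ✓
u: successors {s, u}; p there: s:F, u:T. ✓
Satisfying worlds: {t, u}.

2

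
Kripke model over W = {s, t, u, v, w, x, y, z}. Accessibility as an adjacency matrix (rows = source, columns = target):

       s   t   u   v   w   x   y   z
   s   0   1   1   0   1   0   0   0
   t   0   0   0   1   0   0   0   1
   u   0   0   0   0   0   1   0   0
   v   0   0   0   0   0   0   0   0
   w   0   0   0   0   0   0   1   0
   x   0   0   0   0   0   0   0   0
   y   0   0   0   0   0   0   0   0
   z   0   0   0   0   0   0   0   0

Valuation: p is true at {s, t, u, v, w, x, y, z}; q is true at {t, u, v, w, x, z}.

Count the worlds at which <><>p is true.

1

s: successors {t, u, w}; <>p there: t:T, u:T, w:T. ✓
t: successors {v, z}; <>p there: v:F, z:F. ✗
u: successors {x}; <>p there: x:F. ✗
v: no successors, so <><>p fails. ✗
w: successors {y}; <>p there: y:F. ✗
x: no successors, so <><>p fails. ✗
y: no successors, so <><>p fails. ✗
z: no successors, so <><>p fails. ✗
Satisfying worlds: {s}.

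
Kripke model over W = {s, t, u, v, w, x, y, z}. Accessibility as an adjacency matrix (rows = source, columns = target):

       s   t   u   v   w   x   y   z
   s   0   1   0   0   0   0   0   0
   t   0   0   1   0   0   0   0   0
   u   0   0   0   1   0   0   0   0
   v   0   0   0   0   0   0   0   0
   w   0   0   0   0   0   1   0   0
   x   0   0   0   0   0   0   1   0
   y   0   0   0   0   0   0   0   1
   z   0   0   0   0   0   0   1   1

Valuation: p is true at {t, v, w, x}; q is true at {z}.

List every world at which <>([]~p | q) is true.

{s, u, w, x, y, z}

s: successors {t}; []~p | q there: t:T. ✓
t: successors {u}; []~p | q there: u:F. ✗
u: successors {v}; []~p | q there: v:T. ✓
v: no successors, so <>([]~p | q) fails. ✗
w: successors {x}; []~p | q there: x:T. ✓
x: successors {y}; []~p | q there: y:T. ✓
y: successors {z}; []~p | q there: z:T. ✓
z: successors {y, z}; []~p | q there: y:T, z:T. ✓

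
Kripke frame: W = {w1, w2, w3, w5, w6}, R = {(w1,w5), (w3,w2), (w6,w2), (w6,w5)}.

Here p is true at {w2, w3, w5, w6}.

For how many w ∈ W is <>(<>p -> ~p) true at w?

w1: successors {w5}; <>p -> ~p there: w5:T. ✓
w2: no successors, so <>(<>p -> ~p) fails. ✗
w3: successors {w2}; <>p -> ~p there: w2:T. ✓
w5: no successors, so <>(<>p -> ~p) fails. ✗
w6: successors {w2, w5}; <>p -> ~p there: w2:T, w5:T. ✓
Satisfying worlds: {w1, w3, w6}.

3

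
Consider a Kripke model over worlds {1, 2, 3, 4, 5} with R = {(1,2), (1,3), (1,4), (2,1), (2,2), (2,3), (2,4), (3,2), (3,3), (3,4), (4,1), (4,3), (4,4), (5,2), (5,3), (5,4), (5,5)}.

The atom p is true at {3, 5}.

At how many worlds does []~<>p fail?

1: successors {2, 3, 4}; ~<>p there: 2:F, 3:F, 4:F. ✗
2: successors {1, 2, 3, 4}; ~<>p there: 1:F, 2:F, 3:F, 4:F. ✗
3: successors {2, 3, 4}; ~<>p there: 2:F, 3:F, 4:F. ✗
4: successors {1, 3, 4}; ~<>p there: 1:F, 3:F, 4:F. ✗
5: successors {2, 3, 4, 5}; ~<>p there: 2:F, 3:F, 4:F, 5:F. ✗
Satisfying worlds: ∅.
So []~<>p fails at the other 5 worlds.

5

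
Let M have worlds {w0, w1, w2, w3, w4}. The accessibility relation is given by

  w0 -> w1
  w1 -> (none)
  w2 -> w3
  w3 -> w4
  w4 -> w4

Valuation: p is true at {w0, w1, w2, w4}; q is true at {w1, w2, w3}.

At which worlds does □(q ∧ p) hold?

w0: successors {w1}; q ∧ p there: w1:T. ✓
w1: no successors, so □(q ∧ p) holds vacuously. ✓
w2: successors {w3}; q ∧ p there: w3:F. ✗
w3: successors {w4}; q ∧ p there: w4:F. ✗
w4: successors {w4}; q ∧ p there: w4:F. ✗

{w0, w1}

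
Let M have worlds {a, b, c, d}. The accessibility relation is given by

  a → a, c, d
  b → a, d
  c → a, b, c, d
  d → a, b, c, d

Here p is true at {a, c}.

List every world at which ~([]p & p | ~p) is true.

a: []p & p | ~p is F. ✓
b: []p & p | ~p is T. ✗
c: []p & p | ~p is F. ✓
d: []p & p | ~p is T. ✗

{a, c}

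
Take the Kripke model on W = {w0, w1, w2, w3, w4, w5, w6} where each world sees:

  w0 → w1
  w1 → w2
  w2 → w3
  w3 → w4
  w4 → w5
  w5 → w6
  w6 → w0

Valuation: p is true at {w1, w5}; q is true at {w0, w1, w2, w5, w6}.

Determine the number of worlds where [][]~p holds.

5

w0: successors {w1}; []~p there: w1:T. ✓
w1: successors {w2}; []~p there: w2:T. ✓
w2: successors {w3}; []~p there: w3:T. ✓
w3: successors {w4}; []~p there: w4:F. ✗
w4: successors {w5}; []~p there: w5:T. ✓
w5: successors {w6}; []~p there: w6:T. ✓
w6: successors {w0}; []~p there: w0:F. ✗
Satisfying worlds: {w0, w1, w2, w4, w5}.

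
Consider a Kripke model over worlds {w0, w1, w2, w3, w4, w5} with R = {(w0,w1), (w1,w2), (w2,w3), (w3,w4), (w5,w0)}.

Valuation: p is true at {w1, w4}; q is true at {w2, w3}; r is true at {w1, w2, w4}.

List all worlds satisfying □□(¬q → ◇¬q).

{w0, w1, w3, w4}

w0: successors {w1}; □(¬q → ◇¬q) there: w1:T. ✓
w1: successors {w2}; □(¬q → ◇¬q) there: w2:T. ✓
w2: successors {w3}; □(¬q → ◇¬q) there: w3:F. ✗
w3: successors {w4}; □(¬q → ◇¬q) there: w4:T. ✓
w4: no successors, so □□(¬q → ◇¬q) holds vacuously. ✓
w5: successors {w0}; □(¬q → ◇¬q) there: w0:F. ✗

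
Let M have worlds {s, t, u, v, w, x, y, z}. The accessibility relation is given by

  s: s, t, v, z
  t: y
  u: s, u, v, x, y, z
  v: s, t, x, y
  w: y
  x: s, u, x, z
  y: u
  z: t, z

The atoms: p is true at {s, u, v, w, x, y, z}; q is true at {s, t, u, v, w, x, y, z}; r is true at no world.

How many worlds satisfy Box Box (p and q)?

3

s: successors {s, t, v, z}; Box (p and q) there: s:F, t:T, v:F, z:F. ✗
t: successors {y}; Box (p and q) there: y:T. ✓
u: successors {s, u, v, x, y, z}; Box (p and q) there: s:F, u:T, v:F, x:T, y:T, z:F. ✗
v: successors {s, t, x, y}; Box (p and q) there: s:F, t:T, x:T, y:T. ✗
w: successors {y}; Box (p and q) there: y:T. ✓
x: successors {s, u, x, z}; Box (p and q) there: s:F, u:T, x:T, z:F. ✗
y: successors {u}; Box (p and q) there: u:T. ✓
z: successors {t, z}; Box (p and q) there: t:T, z:F. ✗
Satisfying worlds: {t, w, y}.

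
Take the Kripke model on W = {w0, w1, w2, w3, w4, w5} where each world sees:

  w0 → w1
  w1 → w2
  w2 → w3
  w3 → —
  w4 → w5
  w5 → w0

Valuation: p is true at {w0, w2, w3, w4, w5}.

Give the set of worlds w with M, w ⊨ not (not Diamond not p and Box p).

{w0}

w0: not Diamond not p and Box p is F. ✓
w1: not Diamond not p and Box p is T. ✗
w2: not Diamond not p and Box p is T. ✗
w3: not Diamond not p and Box p is T. ✗
w4: not Diamond not p and Box p is T. ✗
w5: not Diamond not p and Box p is T. ✗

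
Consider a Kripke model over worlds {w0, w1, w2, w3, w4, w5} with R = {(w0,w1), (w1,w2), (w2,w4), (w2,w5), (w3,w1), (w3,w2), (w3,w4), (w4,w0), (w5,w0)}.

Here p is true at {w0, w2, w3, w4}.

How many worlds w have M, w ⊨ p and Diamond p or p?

w0: p and Diamond p is F, p is T. ✓
w1: p and Diamond p is F, p is F. ✗
w2: p and Diamond p is T, p is T. ✓
w3: p and Diamond p is T, p is T. ✓
w4: p and Diamond p is T, p is T. ✓
w5: p and Diamond p is F, p is F. ✗
Satisfying worlds: {w0, w2, w3, w4}.

4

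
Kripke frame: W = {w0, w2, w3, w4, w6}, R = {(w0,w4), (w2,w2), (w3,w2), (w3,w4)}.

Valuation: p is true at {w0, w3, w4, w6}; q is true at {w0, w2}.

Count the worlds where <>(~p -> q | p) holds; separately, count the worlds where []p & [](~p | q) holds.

3 and 2

For <>(~p -> q | p):
w0: successors {w4}; ~p -> q | p there: w4:T. ✓
w2: successors {w2}; ~p -> q | p there: w2:T. ✓
w3: successors {w2, w4}; ~p -> q | p there: w2:T, w4:T. ✓
w4: no successors, so <>(~p -> q | p) fails. ✗
w6: no successors, so <>(~p -> q | p) fails. ✗
— 3 worlds.
For []p & [](~p | q):
w0: []p is T, [](~p | q) is F. ✗
w2: []p is F, [](~p | q) is T. ✗
w3: []p is F, [](~p | q) is F. ✗
w4: []p is T, [](~p | q) is T. ✓
w6: []p is T, [](~p | q) is T. ✓
— 2 worlds.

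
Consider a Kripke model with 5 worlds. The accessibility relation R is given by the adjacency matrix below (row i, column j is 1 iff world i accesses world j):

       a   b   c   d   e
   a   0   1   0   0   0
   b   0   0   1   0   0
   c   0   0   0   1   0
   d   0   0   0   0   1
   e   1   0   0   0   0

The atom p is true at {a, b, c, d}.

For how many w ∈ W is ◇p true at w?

a: successors {b}; p there: b:T. ✓
b: successors {c}; p there: c:T. ✓
c: successors {d}; p there: d:T. ✓
d: successors {e}; p there: e:F. ✗
e: successors {a}; p there: a:T. ✓
Satisfying worlds: {a, b, c, e}.

4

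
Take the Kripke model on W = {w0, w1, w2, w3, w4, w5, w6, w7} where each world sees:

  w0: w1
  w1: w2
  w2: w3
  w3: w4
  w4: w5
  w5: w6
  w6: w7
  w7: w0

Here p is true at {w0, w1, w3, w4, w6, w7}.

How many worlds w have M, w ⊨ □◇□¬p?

2

w0: successors {w1}; ◇□¬p there: w1:F. ✗
w1: successors {w2}; ◇□¬p there: w2:F. ✗
w2: successors {w3}; ◇□¬p there: w3:T. ✓
w3: successors {w4}; ◇□¬p there: w4:F. ✗
w4: successors {w5}; ◇□¬p there: w5:F. ✗
w5: successors {w6}; ◇□¬p there: w6:F. ✗
w6: successors {w7}; ◇□¬p there: w7:F. ✗
w7: successors {w0}; ◇□¬p there: w0:T. ✓
Satisfying worlds: {w2, w7}.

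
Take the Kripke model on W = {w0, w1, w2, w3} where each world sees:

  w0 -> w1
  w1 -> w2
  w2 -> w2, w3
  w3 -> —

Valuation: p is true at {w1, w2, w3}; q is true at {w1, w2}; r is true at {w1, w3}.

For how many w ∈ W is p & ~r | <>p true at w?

w0: p & ~r is F, <>p is T. ✓
w1: p & ~r is F, <>p is T. ✓
w2: p & ~r is T, <>p is T. ✓
w3: p & ~r is F, <>p is F. ✗
Satisfying worlds: {w0, w1, w2}.

3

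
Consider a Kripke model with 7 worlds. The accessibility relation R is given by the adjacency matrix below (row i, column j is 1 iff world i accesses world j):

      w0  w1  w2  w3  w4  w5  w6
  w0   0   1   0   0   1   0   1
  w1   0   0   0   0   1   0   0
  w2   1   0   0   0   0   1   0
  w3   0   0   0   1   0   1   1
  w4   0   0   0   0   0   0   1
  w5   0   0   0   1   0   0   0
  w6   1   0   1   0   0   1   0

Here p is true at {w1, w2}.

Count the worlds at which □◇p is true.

1

w0: successors {w1, w4, w6}; ◇p there: w1:F, w4:F, w6:T. ✗
w1: successors {w4}; ◇p there: w4:F. ✗
w2: successors {w0, w5}; ◇p there: w0:T, w5:F. ✗
w3: successors {w3, w5, w6}; ◇p there: w3:F, w5:F, w6:T. ✗
w4: successors {w6}; ◇p there: w6:T. ✓
w5: successors {w3}; ◇p there: w3:F. ✗
w6: successors {w0, w2, w5}; ◇p there: w0:T, w2:F, w5:F. ✗
Satisfying worlds: {w4}.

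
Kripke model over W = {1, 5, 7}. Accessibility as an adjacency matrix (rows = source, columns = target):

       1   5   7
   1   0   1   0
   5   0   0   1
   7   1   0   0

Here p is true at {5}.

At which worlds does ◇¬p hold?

{5, 7}

1: successors {5}; ¬p there: 5:F. ✗
5: successors {7}; ¬p there: 7:T. ✓
7: successors {1}; ¬p there: 1:T. ✓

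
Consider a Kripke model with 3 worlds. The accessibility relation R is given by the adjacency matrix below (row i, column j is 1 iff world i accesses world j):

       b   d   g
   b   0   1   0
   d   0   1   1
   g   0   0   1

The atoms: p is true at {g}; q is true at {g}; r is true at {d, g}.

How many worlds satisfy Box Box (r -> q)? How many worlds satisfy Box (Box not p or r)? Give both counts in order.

For Box Box (r -> q):
b: successors {d}; Box (r -> q) there: d:F. ✗
d: successors {d, g}; Box (r -> q) there: d:F, g:T. ✗
g: successors {g}; Box (r -> q) there: g:T. ✓
— 1 world.
For Box (Box not p or r):
b: successors {d}; Box not p or r there: d:T. ✓
d: successors {d, g}; Box not p or r there: d:T, g:T. ✓
g: successors {g}; Box not p or r there: g:T. ✓
— 3 worlds.

1 and 3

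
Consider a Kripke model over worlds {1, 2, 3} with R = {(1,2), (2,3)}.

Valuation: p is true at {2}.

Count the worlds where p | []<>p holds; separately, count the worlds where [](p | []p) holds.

2 and 3

For p | []<>p:
1: p is F, []<>p is F. ✗
2: p is T, []<>p is F. ✓
3: p is F, []<>p is T. ✓
— 2 worlds.
For [](p | []p):
1: successors {2}; p | []p there: 2:T. ✓
2: successors {3}; p | []p there: 3:T. ✓
3: no successors, so [](p | []p) holds vacuously. ✓
— 3 worlds.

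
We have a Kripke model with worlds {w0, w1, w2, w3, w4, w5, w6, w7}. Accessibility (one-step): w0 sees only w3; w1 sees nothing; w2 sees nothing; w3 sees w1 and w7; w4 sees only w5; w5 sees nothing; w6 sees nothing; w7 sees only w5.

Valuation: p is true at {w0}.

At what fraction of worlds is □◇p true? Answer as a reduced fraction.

1/2

w0: successors {w3}; ◇p there: w3:F. ✗
w1: no successors, so □◇p holds vacuously. ✓
w2: no successors, so □◇p holds vacuously. ✓
w3: successors {w1, w7}; ◇p there: w1:F, w7:F. ✗
w4: successors {w5}; ◇p there: w5:F. ✗
w5: no successors, so □◇p holds vacuously. ✓
w6: no successors, so □◇p holds vacuously. ✓
w7: successors {w5}; ◇p there: w5:F. ✗
That's 4 of 8 worlds, so 4/8 = 1/2.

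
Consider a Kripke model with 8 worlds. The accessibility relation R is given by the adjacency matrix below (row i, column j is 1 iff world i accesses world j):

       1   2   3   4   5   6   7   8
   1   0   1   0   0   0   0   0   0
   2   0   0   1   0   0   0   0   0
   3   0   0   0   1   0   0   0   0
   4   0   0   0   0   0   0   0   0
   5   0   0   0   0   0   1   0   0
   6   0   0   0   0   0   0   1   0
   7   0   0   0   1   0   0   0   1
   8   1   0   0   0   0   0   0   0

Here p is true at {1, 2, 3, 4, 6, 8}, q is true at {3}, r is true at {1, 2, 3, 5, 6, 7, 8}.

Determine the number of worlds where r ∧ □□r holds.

5

1: r is T, □□r is T. ✓
2: r is T, □□r is F. ✗
3: r is T, □□r is T. ✓
4: r is F, □□r is T. ✗
5: r is T, □□r is T. ✓
6: r is T, □□r is F. ✗
7: r is T, □□r is T. ✓
8: r is T, □□r is T. ✓
Satisfying worlds: {1, 3, 5, 7, 8}.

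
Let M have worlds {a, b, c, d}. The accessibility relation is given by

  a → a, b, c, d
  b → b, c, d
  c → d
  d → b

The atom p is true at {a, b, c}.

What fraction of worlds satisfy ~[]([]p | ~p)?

a: []([]p | ~p) is F. ✓
b: []([]p | ~p) is F. ✓
c: []([]p | ~p) is T. ✗
d: []([]p | ~p) is F. ✓
That's 3 of 4 worlds, so 3/4.

3/4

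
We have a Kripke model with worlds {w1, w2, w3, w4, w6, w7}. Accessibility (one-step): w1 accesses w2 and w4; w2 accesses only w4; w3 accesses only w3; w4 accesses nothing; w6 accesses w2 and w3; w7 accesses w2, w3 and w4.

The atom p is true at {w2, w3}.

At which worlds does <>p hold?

{w1, w3, w6, w7}

w1: successors {w2, w4}; p there: w2:T, w4:F. ✓
w2: successors {w4}; p there: w4:F. ✗
w3: successors {w3}; p there: w3:T. ✓
w4: no successors, so <>p fails. ✗
w6: successors {w2, w3}; p there: w2:T, w3:T. ✓
w7: successors {w2, w3, w4}; p there: w2:T, w3:T, w4:F. ✓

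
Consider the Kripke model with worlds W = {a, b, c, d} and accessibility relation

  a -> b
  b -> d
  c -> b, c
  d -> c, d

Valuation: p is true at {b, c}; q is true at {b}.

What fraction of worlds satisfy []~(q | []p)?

a: successors {b}; ~(q | []p) there: b:F. ✗
b: successors {d}; ~(q | []p) there: d:T. ✓
c: successors {b, c}; ~(q | []p) there: b:F, c:F. ✗
d: successors {c, d}; ~(q | []p) there: c:F, d:T. ✗
That's 1 of 4 worlds, so 1/4.

1/4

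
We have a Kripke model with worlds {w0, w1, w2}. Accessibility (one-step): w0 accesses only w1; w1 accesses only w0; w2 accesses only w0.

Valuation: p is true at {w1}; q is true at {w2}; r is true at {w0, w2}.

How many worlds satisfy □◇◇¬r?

1

w0: successors {w1}; ◇◇¬r there: w1:T. ✓
w1: successors {w0}; ◇◇¬r there: w0:F. ✗
w2: successors {w0}; ◇◇¬r there: w0:F. ✗
Satisfying worlds: {w0}.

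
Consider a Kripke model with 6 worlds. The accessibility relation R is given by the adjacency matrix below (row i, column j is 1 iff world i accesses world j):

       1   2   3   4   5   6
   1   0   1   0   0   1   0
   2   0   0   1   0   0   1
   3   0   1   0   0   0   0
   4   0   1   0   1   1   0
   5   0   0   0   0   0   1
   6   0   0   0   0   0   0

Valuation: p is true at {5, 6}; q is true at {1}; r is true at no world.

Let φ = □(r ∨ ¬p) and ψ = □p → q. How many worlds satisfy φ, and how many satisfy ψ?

For □(r ∨ ¬p):
1: successors {2, 5}; r ∨ ¬p there: 2:T, 5:F. ✗
2: successors {3, 6}; r ∨ ¬p there: 3:T, 6:F. ✗
3: successors {2}; r ∨ ¬p there: 2:T. ✓
4: successors {2, 4, 5}; r ∨ ¬p there: 2:T, 4:T, 5:F. ✗
5: successors {6}; r ∨ ¬p there: 6:F. ✗
6: no successors, so □(r ∨ ¬p) holds vacuously. ✓
— 2 worlds.
For □p → q:
1: □p is F, q is T. ✓
2: □p is F, q is F. ✓
3: □p is F, q is F. ✓
4: □p is F, q is F. ✓
5: □p is T, q is F. ✗
6: □p is T, q is F. ✗
— 4 worlds.

2 and 4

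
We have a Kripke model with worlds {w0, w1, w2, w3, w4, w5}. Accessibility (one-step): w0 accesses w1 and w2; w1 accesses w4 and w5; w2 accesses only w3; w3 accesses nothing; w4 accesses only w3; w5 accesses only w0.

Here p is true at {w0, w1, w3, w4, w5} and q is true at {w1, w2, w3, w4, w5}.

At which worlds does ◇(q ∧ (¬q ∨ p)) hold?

{w0, w1, w2, w4}

w0: successors {w1, w2}; q ∧ (¬q ∨ p) there: w1:T, w2:F. ✓
w1: successors {w4, w5}; q ∧ (¬q ∨ p) there: w4:T, w5:T. ✓
w2: successors {w3}; q ∧ (¬q ∨ p) there: w3:T. ✓
w3: no successors, so ◇(q ∧ (¬q ∨ p)) fails. ✗
w4: successors {w3}; q ∧ (¬q ∨ p) there: w3:T. ✓
w5: successors {w0}; q ∧ (¬q ∨ p) there: w0:F. ✗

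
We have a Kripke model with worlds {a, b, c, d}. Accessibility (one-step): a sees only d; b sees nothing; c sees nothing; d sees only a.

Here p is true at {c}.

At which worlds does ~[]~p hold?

a: []~p is T. ✗
b: []~p is T. ✗
c: []~p is T. ✗
d: []~p is T. ✗

∅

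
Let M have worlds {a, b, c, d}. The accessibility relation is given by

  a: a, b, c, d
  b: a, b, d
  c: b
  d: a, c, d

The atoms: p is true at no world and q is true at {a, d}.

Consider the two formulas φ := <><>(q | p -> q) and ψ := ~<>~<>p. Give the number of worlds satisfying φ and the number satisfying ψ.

4 and 0

For <><>(q | p -> q):
a: successors {a, b, c, d}; <>(q | p -> q) there: a:T, b:T, c:T, d:T. ✓
b: successors {a, b, d}; <>(q | p -> q) there: a:T, b:T, d:T. ✓
c: successors {b}; <>(q | p -> q) there: b:T. ✓
d: successors {a, c, d}; <>(q | p -> q) there: a:T, c:T, d:T. ✓
— 4 worlds.
For ~<>~<>p:
a: <>~<>p is T. ✗
b: <>~<>p is T. ✗
c: <>~<>p is T. ✗
d: <>~<>p is T. ✗
— 0 worlds.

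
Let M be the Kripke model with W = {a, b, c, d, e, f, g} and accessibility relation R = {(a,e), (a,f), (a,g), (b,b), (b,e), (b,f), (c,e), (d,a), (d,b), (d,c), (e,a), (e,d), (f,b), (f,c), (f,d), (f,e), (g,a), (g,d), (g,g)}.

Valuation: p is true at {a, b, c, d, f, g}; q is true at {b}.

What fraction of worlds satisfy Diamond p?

a: successors {e, f, g}; p there: e:F, f:T, g:T. ✓
b: successors {b, e, f}; p there: b:T, e:F, f:T. ✓
c: successors {e}; p there: e:F. ✗
d: successors {a, b, c}; p there: a:T, b:T, c:T. ✓
e: successors {a, d}; p there: a:T, d:T. ✓
f: successors {b, c, d, e}; p there: b:T, c:T, d:T, e:F. ✓
g: successors {a, d, g}; p there: a:T, d:T, g:T. ✓
That's 6 of 7 worlds, so 6/7.

6/7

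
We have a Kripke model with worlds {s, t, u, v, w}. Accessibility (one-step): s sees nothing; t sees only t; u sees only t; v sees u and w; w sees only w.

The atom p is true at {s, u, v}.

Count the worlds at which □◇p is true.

s: no successors, so □◇p holds vacuously. ✓
t: successors {t}; ◇p there: t:F. ✗
u: successors {t}; ◇p there: t:F. ✗
v: successors {u, w}; ◇p there: u:F, w:F. ✗
w: successors {w}; ◇p there: w:F. ✗
Satisfying worlds: {s}.

1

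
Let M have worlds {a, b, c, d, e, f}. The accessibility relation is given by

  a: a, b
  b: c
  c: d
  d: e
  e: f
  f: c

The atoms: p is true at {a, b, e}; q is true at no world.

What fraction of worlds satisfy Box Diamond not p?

a: successors {a, b}; Diamond not p there: a:F, b:T. ✗
b: successors {c}; Diamond not p there: c:T. ✓
c: successors {d}; Diamond not p there: d:F. ✗
d: successors {e}; Diamond not p there: e:T. ✓
e: successors {f}; Diamond not p there: f:T. ✓
f: successors {c}; Diamond not p there: c:T. ✓
That's 4 of 6 worlds, so 4/6 = 2/3.

2/3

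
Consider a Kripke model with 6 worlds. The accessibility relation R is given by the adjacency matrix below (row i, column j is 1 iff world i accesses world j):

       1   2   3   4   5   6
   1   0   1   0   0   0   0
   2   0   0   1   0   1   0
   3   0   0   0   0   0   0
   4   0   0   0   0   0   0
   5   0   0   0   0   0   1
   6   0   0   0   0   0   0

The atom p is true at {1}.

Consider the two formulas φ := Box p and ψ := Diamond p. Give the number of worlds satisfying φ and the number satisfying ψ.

For Box p:
1: successors {2}; p there: 2:F. ✗
2: successors {3, 5}; p there: 3:F, 5:F. ✗
3: no successors, so Box p holds vacuously. ✓
4: no successors, so Box p holds vacuously. ✓
5: successors {6}; p there: 6:F. ✗
6: no successors, so Box p holds vacuously. ✓
— 3 worlds.
For Diamond p:
1: successors {2}; p there: 2:F. ✗
2: successors {3, 5}; p there: 3:F, 5:F. ✗
3: no successors, so Diamond p fails. ✗
4: no successors, so Diamond p fails. ✗
5: successors {6}; p there: 6:F. ✗
6: no successors, so Diamond p fails. ✗
— 0 worlds.

3 and 0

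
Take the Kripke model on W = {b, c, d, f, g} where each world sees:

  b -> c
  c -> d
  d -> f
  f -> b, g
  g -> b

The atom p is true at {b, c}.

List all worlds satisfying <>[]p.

b: successors {c}; []p there: c:F. ✗
c: successors {d}; []p there: d:F. ✗
d: successors {f}; []p there: f:F. ✗
f: successors {b, g}; []p there: b:T, g:T. ✓
g: successors {b}; []p there: b:T. ✓

{f, g}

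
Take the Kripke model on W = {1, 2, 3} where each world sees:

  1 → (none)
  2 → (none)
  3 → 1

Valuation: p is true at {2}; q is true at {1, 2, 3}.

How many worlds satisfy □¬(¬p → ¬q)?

3

1: no successors, so □¬(¬p → ¬q) holds vacuously. ✓
2: no successors, so □¬(¬p → ¬q) holds vacuously. ✓
3: successors {1}; ¬(¬p → ¬q) there: 1:T. ✓
Satisfying worlds: {1, 2, 3}.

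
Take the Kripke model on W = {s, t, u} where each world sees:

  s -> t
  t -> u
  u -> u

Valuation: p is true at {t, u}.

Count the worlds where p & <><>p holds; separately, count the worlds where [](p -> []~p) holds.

For p & <><>p:
s: p is F, <><>p is T. ✗
t: p is T, <><>p is T. ✓
u: p is T, <><>p is T. ✓
— 2 worlds.
For [](p -> []~p):
s: successors {t}; p -> []~p there: t:F. ✗
t: successors {u}; p -> []~p there: u:F. ✗
u: successors {u}; p -> []~p there: u:F. ✗
— 0 worlds.

2 and 0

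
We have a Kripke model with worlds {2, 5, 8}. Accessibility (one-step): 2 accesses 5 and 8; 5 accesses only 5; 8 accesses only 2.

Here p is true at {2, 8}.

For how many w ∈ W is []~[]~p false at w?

2

2: successors {5, 8}; ~[]~p there: 5:F, 8:T. ✗
5: successors {5}; ~[]~p there: 5:F. ✗
8: successors {2}; ~[]~p there: 2:T. ✓
Satisfying worlds: {8}.
So []~[]~p fails at the other 2 worlds.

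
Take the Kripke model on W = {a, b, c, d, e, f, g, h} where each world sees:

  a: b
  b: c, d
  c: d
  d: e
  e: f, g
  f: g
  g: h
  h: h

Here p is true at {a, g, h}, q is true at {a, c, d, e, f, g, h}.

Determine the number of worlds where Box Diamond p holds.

a: successors {b}; Diamond p there: b:F. ✗
b: successors {c, d}; Diamond p there: c:F, d:F. ✗
c: successors {d}; Diamond p there: d:F. ✗
d: successors {e}; Diamond p there: e:T. ✓
e: successors {f, g}; Diamond p there: f:T, g:T. ✓
f: successors {g}; Diamond p there: g:T. ✓
g: successors {h}; Diamond p there: h:T. ✓
h: successors {h}; Diamond p there: h:T. ✓
Satisfying worlds: {d, e, f, g, h}.

5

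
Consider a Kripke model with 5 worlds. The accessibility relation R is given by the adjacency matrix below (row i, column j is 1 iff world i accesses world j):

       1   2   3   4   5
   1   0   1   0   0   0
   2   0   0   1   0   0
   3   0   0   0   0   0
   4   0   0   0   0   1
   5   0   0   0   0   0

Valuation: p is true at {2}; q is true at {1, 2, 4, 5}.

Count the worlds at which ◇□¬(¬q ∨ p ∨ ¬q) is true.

1: successors {2}; □¬(¬q ∨ p ∨ ¬q) there: 2:F. ✗
2: successors {3}; □¬(¬q ∨ p ∨ ¬q) there: 3:T. ✓
3: no successors, so ◇□¬(¬q ∨ p ∨ ¬q) fails. ✗
4: successors {5}; □¬(¬q ∨ p ∨ ¬q) there: 5:T. ✓
5: no successors, so ◇□¬(¬q ∨ p ∨ ¬q) fails. ✗
Satisfying worlds: {2, 4}.

2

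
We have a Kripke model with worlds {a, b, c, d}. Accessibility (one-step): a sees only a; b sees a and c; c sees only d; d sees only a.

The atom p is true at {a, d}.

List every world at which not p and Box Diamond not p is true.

a: not p is F, Box Diamond not p is F. ✗
b: not p is T, Box Diamond not p is F. ✗
c: not p is T, Box Diamond not p is F. ✗
d: not p is F, Box Diamond not p is F. ✗

∅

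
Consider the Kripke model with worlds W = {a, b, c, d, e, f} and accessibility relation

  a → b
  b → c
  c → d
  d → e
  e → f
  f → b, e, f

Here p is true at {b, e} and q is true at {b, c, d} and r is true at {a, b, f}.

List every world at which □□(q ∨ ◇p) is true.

{a, b, d}

a: successors {b}; □(q ∨ ◇p) there: b:T. ✓
b: successors {c}; □(q ∨ ◇p) there: c:T. ✓
c: successors {d}; □(q ∨ ◇p) there: d:F. ✗
d: successors {e}; □(q ∨ ◇p) there: e:T. ✓
e: successors {f}; □(q ∨ ◇p) there: f:F. ✗
f: successors {b, e, f}; □(q ∨ ◇p) there: b:T, e:T, f:F. ✗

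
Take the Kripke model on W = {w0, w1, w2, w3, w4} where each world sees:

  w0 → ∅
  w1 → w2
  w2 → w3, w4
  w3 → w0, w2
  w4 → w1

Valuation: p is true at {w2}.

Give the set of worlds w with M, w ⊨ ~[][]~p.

w0: [][]~p is T. ✗
w1: [][]~p is T. ✗
w2: [][]~p is F. ✓
w3: [][]~p is T. ✗
w4: [][]~p is F. ✓

{w2, w4}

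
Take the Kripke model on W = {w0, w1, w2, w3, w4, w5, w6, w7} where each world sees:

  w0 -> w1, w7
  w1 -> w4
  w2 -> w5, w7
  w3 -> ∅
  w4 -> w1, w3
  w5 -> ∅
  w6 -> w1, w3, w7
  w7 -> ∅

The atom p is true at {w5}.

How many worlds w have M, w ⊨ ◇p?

w0: successors {w1, w7}; p there: w1:F, w7:F. ✗
w1: successors {w4}; p there: w4:F. ✗
w2: successors {w5, w7}; p there: w5:T, w7:F. ✓
w3: no successors, so ◇p fails. ✗
w4: successors {w1, w3}; p there: w1:F, w3:F. ✗
w5: no successors, so ◇p fails. ✗
w6: successors {w1, w3, w7}; p there: w1:F, w3:F, w7:F. ✗
w7: no successors, so ◇p fails. ✗
Satisfying worlds: {w2}.

1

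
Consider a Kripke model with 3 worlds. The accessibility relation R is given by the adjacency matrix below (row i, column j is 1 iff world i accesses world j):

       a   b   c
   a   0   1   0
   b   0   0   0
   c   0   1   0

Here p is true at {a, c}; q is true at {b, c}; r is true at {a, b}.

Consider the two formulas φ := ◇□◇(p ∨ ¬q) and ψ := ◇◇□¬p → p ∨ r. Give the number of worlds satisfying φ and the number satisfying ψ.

2 and 3

For ◇□◇(p ∨ ¬q):
a: successors {b}; □◇(p ∨ ¬q) there: b:T. ✓
b: no successors, so ◇□◇(p ∨ ¬q) fails. ✗
c: successors {b}; □◇(p ∨ ¬q) there: b:T. ✓
— 2 worlds.
For ◇◇□¬p → p ∨ r:
a: ◇◇□¬p is F, p ∨ r is T. ✓
b: ◇◇□¬p is F, p ∨ r is T. ✓
c: ◇◇□¬p is F, p ∨ r is T. ✓
— 3 worlds.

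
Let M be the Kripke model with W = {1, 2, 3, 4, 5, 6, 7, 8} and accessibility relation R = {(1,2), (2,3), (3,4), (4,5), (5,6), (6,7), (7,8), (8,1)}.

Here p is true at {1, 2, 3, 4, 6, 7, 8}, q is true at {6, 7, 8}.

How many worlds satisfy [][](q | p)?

1: successors {2}; [](q | p) there: 2:T. ✓
2: successors {3}; [](q | p) there: 3:T. ✓
3: successors {4}; [](q | p) there: 4:F. ✗
4: successors {5}; [](q | p) there: 5:T. ✓
5: successors {6}; [](q | p) there: 6:T. ✓
6: successors {7}; [](q | p) there: 7:T. ✓
7: successors {8}; [](q | p) there: 8:T. ✓
8: successors {1}; [](q | p) there: 1:T. ✓
Satisfying worlds: {1, 2, 4, 5, 6, 7, 8}.

7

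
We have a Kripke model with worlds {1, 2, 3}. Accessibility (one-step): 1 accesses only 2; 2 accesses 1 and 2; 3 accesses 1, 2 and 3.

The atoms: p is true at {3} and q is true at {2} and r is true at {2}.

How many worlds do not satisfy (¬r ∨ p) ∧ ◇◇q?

1: ¬r ∨ p is T, ◇◇q is T. ✓
2: ¬r ∨ p is F, ◇◇q is T. ✗
3: ¬r ∨ p is T, ◇◇q is T. ✓
Satisfying worlds: {1, 3}.
So (¬r ∨ p) ∧ ◇◇q fails at the other 1 world.

1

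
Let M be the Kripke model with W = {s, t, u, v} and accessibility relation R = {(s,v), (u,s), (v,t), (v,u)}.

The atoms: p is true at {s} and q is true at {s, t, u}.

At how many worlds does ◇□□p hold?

2

s: successors {v}; □□p there: v:T. ✓
t: no successors, so ◇□□p fails. ✗
u: successors {s}; □□p there: s:F. ✗
v: successors {t, u}; □□p there: t:T, u:F. ✓
Satisfying worlds: {s, v}.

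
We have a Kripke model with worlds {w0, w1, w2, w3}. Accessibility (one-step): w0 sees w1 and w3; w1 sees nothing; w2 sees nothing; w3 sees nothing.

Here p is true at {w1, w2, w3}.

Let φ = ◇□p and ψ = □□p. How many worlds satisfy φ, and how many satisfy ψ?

For ◇□p:
w0: successors {w1, w3}; □p there: w1:T, w3:T. ✓
w1: no successors, so ◇□p fails. ✗
w2: no successors, so ◇□p fails. ✗
w3: no successors, so ◇□p fails. ✗
— 1 world.
For □□p:
w0: successors {w1, w3}; □p there: w1:T, w3:T. ✓
w1: no successors, so □□p holds vacuously. ✓
w2: no successors, so □□p holds vacuously. ✓
w3: no successors, so □□p holds vacuously. ✓
— 4 worlds.

1 and 4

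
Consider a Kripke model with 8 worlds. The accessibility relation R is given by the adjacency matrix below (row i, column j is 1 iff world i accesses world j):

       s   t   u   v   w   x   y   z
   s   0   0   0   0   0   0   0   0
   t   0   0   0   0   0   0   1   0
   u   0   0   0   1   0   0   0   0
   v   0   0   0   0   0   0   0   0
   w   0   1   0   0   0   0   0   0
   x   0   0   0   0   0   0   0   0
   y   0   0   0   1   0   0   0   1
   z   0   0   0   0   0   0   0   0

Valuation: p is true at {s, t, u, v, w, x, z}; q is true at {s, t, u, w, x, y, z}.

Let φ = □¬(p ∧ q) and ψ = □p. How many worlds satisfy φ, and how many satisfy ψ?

For □¬(p ∧ q):
s: no successors, so □¬(p ∧ q) holds vacuously. ✓
t: successors {y}; ¬(p ∧ q) there: y:T. ✓
u: successors {v}; ¬(p ∧ q) there: v:T. ✓
v: no successors, so □¬(p ∧ q) holds vacuously. ✓
w: successors {t}; ¬(p ∧ q) there: t:F. ✗
x: no successors, so □¬(p ∧ q) holds vacuously. ✓
y: successors {v, z}; ¬(p ∧ q) there: v:T, z:F. ✗
z: no successors, so □¬(p ∧ q) holds vacuously. ✓
— 6 worlds.
For □p:
s: no successors, so □p holds vacuously. ✓
t: successors {y}; p there: y:F. ✗
u: successors {v}; p there: v:T. ✓
v: no successors, so □p holds vacuously. ✓
w: successors {t}; p there: t:T. ✓
x: no successors, so □p holds vacuously. ✓
y: successors {v, z}; p there: v:T, z:T. ✓
z: no successors, so □p holds vacuously. ✓
— 7 worlds.

6 and 7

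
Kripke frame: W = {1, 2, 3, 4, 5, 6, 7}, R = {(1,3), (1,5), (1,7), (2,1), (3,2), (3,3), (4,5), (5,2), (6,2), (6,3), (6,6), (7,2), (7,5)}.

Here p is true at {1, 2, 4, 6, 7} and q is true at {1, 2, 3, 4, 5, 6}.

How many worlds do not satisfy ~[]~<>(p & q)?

1: []~<>(p & q) is F. ✓
2: []~<>(p & q) is T. ✗
3: []~<>(p & q) is F. ✓
4: []~<>(p & q) is F. ✓
5: []~<>(p & q) is F. ✓
6: []~<>(p & q) is F. ✓
7: []~<>(p & q) is F. ✓
Satisfying worlds: {1, 3, 4, 5, 6, 7}.
So ~[]~<>(p & q) fails at the other 1 world.

1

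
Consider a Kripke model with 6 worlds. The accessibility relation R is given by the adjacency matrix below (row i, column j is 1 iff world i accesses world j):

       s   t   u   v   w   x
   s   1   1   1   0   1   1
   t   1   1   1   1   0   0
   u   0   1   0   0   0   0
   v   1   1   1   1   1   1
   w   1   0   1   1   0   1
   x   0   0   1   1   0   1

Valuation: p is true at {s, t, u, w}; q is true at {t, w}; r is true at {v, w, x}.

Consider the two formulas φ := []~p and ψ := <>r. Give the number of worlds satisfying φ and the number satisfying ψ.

For []~p:
s: successors {s, t, u, w, x}; ~p there: s:F, t:F, u:F, w:F, x:T. ✗
t: successors {s, t, u, v}; ~p there: s:F, t:F, u:F, v:T. ✗
u: successors {t}; ~p there: t:F. ✗
v: successors {s, t, u, v, w, x}; ~p there: s:F, t:F, u:F, v:T, w:F, x:T. ✗
w: successors {s, u, v, x}; ~p there: s:F, u:F, v:T, x:T. ✗
x: successors {u, v, x}; ~p there: u:F, v:T, x:T. ✗
— 0 worlds.
For <>r:
s: successors {s, t, u, w, x}; r there: s:F, t:F, u:F, w:T, x:T. ✓
t: successors {s, t, u, v}; r there: s:F, t:F, u:F, v:T. ✓
u: successors {t}; r there: t:F. ✗
v: successors {s, t, u, v, w, x}; r there: s:F, t:F, u:F, v:T, w:T, x:T. ✓
w: successors {s, u, v, x}; r there: s:F, u:F, v:T, x:T. ✓
x: successors {u, v, x}; r there: u:F, v:T, x:T. ✓
— 5 worlds.

0 and 5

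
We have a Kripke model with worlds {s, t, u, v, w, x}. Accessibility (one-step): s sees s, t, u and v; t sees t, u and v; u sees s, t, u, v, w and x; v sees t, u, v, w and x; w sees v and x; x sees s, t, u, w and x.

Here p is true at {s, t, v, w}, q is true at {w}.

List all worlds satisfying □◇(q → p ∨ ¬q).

{s, t, u, v, w, x}

s: successors {s, t, u, v}; ◇(q → p ∨ ¬q) there: s:T, t:T, u:T, v:T. ✓
t: successors {t, u, v}; ◇(q → p ∨ ¬q) there: t:T, u:T, v:T. ✓
u: successors {s, t, u, v, w, x}; ◇(q → p ∨ ¬q) there: s:T, t:T, u:T, v:T, w:T, x:T. ✓
v: successors {t, u, v, w, x}; ◇(q → p ∨ ¬q) there: t:T, u:T, v:T, w:T, x:T. ✓
w: successors {v, x}; ◇(q → p ∨ ¬q) there: v:T, x:T. ✓
x: successors {s, t, u, w, x}; ◇(q → p ∨ ¬q) there: s:T, t:T, u:T, w:T, x:T. ✓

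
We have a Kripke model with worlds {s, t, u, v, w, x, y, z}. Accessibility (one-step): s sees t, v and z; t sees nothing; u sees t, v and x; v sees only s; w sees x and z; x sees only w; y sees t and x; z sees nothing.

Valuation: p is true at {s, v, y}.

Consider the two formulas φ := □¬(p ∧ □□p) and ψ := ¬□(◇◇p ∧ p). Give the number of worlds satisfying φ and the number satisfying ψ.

For □¬(p ∧ □□p):
s: successors {t, v, z}; ¬(p ∧ □□p) there: t:T, v:T, z:T. ✓
t: no successors, so □¬(p ∧ □□p) holds vacuously. ✓
u: successors {t, v, x}; ¬(p ∧ □□p) there: t:T, v:T, x:T. ✓
v: successors {s}; ¬(p ∧ □□p) there: s:F. ✗
w: successors {x, z}; ¬(p ∧ □□p) there: x:T, z:T. ✓
x: successors {w}; ¬(p ∧ □□p) there: w:T. ✓
y: successors {t, x}; ¬(p ∧ □□p) there: t:T, x:T. ✓
z: no successors, so □¬(p ∧ □□p) holds vacuously. ✓
— 7 worlds.
For ¬□(◇◇p ∧ p):
s: □(◇◇p ∧ p) is F. ✓
t: □(◇◇p ∧ p) is T. ✗
u: □(◇◇p ∧ p) is F. ✓
v: □(◇◇p ∧ p) is T. ✗
w: □(◇◇p ∧ p) is F. ✓
x: □(◇◇p ∧ p) is F. ✓
y: □(◇◇p ∧ p) is F. ✓
z: □(◇◇p ∧ p) is T. ✗
— 5 worlds.

7 and 5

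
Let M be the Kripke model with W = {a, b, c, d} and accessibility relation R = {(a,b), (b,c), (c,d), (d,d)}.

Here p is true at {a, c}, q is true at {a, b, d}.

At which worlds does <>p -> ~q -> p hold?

{a, b, c, d}

a: <>p is F, ~q -> p is T. ✓
b: <>p is T, ~q -> p is T. ✓
c: <>p is F, ~q -> p is T. ✓
d: <>p is F, ~q -> p is T. ✓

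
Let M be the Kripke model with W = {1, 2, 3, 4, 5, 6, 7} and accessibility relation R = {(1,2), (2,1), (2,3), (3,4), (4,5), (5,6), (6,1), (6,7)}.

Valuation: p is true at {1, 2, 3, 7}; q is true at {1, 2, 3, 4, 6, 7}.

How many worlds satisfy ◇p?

3

1: successors {2}; p there: 2:T. ✓
2: successors {1, 3}; p there: 1:T, 3:T. ✓
3: successors {4}; p there: 4:F. ✗
4: successors {5}; p there: 5:F. ✗
5: successors {6}; p there: 6:F. ✗
6: successors {1, 7}; p there: 1:T, 7:T. ✓
7: no successors, so ◇p fails. ✗
Satisfying worlds: {1, 2, 6}.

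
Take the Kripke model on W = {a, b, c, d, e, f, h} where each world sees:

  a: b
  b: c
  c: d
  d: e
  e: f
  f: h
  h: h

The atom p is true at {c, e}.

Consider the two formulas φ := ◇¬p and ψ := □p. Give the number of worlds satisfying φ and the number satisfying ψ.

For ◇¬p:
a: successors {b}; ¬p there: b:T. ✓
b: successors {c}; ¬p there: c:F. ✗
c: successors {d}; ¬p there: d:T. ✓
d: successors {e}; ¬p there: e:F. ✗
e: successors {f}; ¬p there: f:T. ✓
f: successors {h}; ¬p there: h:T. ✓
h: successors {h}; ¬p there: h:T. ✓
— 5 worlds.
For □p:
a: successors {b}; p there: b:F. ✗
b: successors {c}; p there: c:T. ✓
c: successors {d}; p there: d:F. ✗
d: successors {e}; p there: e:T. ✓
e: successors {f}; p there: f:F. ✗
f: successors {h}; p there: h:F. ✗
h: successors {h}; p there: h:F. ✗
— 2 worlds.

5 and 2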